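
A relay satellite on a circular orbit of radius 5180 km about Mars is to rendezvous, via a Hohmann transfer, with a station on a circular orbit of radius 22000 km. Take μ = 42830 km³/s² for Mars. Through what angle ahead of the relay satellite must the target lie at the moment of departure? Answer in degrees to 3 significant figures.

The Hohmann ellipse has a_t = (r₁ + r₂)/2 = 13590 km.
The half-period of the transfer ellipse is t = π√(a_t³/μ) = 24050 s.
Target angular speed ω₂ = √(μ/r₂³) = 6.342×10^-5 rad/s.
Angle swept by the target during transfer: ω₂·t = 1.5253 rad = 87.39°.
The relay satellite traverses 180° on the transfer ellipse, so the target must lead by 180° − 87.39° = 92.6°.

φ = 92.6°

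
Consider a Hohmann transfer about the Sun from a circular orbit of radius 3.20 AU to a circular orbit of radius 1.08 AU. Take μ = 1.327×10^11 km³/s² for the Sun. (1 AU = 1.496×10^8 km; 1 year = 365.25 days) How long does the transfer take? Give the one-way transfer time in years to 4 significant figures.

In km: r₁ = 3.20 × 1.496×10^8 = 4.7872×10^8 km; r₂ = 1.08 × 1.496×10^8 = 1.61568×10^8 km.
Semi-major axis of the transfer orbit: a_t = (4.7872×10^8 + 1.61568×10^8)/2 = 3.20144×10^8 km.
Half the transfer-orbit period gives t = π√(a_t³/μ) = 4.940×10^7 s.
Converting: 4.940×10^7 s ÷ 3.15576×10^7 s/year (365.25 × 86400) = 1.565 years.

t = 1.565 years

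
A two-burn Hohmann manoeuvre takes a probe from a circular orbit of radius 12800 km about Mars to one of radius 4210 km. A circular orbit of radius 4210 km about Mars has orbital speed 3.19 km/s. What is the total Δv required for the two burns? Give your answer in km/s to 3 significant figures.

Δv = 1.27 km/s

From the circular-orbit relation v² = μ/r at r = 4210 km: μ = v²r = (3.19)² × 4210 = 42841.4 km³/s².
Semi-major axis of the transfer orbit: a_t = (12800 + 4210)/2 = 8505 km.
At r₁ the circular-orbit speed is v₁ = √(μ/r₁) = 1.8295 km/s.
Transfer-orbit speed at r₁ (vis-viva equation): v_a = √[μ(2/r₁ − 1/a_t)] = 1.2872 km/s.
First burn Δv₁ = |v_a − v₁| = 0.5423 km/s.
At r₂, v₂ = √(μ/r₂) = 3.1900 km/s.
Transfer-orbit speed at r₂: v_p = √[μ(2/r₂ − 1/a_t)] = 3.9134 km/s.
Second burn Δv₂ = |v₂ − v_p| = 0.7234 km/s.
Total Δv = Δv₁ + Δv₂ = 1.266 km/s.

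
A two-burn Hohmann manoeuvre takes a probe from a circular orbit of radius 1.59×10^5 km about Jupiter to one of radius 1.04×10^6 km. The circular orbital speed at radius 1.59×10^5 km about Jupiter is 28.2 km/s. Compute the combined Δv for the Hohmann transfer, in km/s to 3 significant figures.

Δv = 14.3 km/s

From the circular-orbit relation v² = μ/r at r = 1.59×10^5 km: μ = v²r = (28.2)² × 1.59×10^5 = 1.26443×10^8 km³/s².
Semi-major axis of the transfer orbit: a_t = (1.590×10^5 + 1.040×10^6)/2 = 5.995×10^5 km.
Circular speed at r₁: v₁ = √(μ/r₁) = √(1.26443×10^8/1.590×10^5) = 28.200 km/s.
On the transfer ellipse at r₁, vis-viva equation gives v_p = √[μ(2/r₁ − 1/a_t)] = 37.143 km/s.
First burn Δv₁ = |v_p − v₁| = 8.943 km/s.
Circular speed at r₂: v₂ = √(μ/r₂) = 11.0263 km/s.
Transfer-orbit speed at r₂: v_a = √[μ(2/r₂ − 1/a_t)] = 5.67852 km/s.
Second burn Δv₂ = |v₂ − v_a| = 5.348 km/s.
Total Δv = Δv₁ + Δv₂ = 14.29 km/s.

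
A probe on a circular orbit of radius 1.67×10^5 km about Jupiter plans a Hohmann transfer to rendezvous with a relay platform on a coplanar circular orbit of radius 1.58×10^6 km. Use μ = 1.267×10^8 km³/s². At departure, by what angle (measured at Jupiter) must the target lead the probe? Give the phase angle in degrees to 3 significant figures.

φ = 106°

The Hohmann ellipse has a_t = (r₁ + r₂)/2 = 8.735×10^5 km.
The half-period of the transfer ellipse is t = π√(a_t³/μ) = 2.2785×10^5 s.
The target's mean motion on its circular orbit is ω₂ = √(μ/r₂³) = 5.6676×10^-6 rad/s.
Angle swept by the target during transfer: ω₂·t = 1.2914 rad = 73.99°.
The probe traverses 180° on the transfer ellipse, so the target must lead by 180° − 73.99° = 106°.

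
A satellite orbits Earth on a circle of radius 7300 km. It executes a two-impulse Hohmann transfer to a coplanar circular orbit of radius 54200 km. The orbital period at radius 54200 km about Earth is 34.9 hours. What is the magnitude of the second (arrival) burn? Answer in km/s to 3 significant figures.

From Kepler's third law T² = 4π²r³/μ at r = 54200 km, T = 34.9 hours = 34.9 × 3600 s = 1.2564×10^5 s: μ = 4π²r³/T² = 3.98200×10^5 km³/s².
Semi-major axis of the transfer orbit: a_t = (7300 + 54200)/2 = 30750 km.
Circular speed at r = 54200 km: v_c = √(μ/r) = 2.711 km/s.
Vis-viva on the transfer ellipse at r = 54200 km gives v_t = √[μ(2/r − 1/a_t)] = 1.321 km/s.
Δv₂ = |v_t − v_c| = |1.321 − 2.711| = 1.390 km/s.

Δv₂ = 1.39 km/s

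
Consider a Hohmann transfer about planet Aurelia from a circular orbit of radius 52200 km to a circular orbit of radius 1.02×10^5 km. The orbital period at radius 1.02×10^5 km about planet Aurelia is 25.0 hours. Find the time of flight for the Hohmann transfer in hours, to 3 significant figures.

t = 8.21 hours

From Kepler's third law T² = 4π²r³/μ at r = 1.02×10^5 km, T = 25.0 hours = 25.0 × 3600 s = 90000 s: μ = 4π²r³/T² = 5.17220×10^6 km³/s².
The Hohmann ellipse has a_t = (r₁ + r₂)/2 = 77100 km.
By Kepler's third law the transfer-orbit period is T = 2π√(a_t³/μ), so t = T/2 = 29570 s.
Converting: 29570 s ÷ 3600 s/hour = 8.21 hours.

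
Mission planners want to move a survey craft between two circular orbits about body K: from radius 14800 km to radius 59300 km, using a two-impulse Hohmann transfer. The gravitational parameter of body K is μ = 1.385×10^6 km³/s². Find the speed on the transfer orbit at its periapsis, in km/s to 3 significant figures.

Semi-major axis of the transfer orbit: a_t = (14800 + 59300)/2 = 37050 km.
The periapsis of the transfer ellipse is at r = 14800 km.
From the vis-viva equation, v = √[μ(2/r − 1/a_t)] = 12.24 km/s.

v = 12.2 km/s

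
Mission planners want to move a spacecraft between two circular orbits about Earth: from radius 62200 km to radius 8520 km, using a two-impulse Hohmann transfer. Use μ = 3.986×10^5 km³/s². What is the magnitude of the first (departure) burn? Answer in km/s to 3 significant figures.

Transfer-ellipse semi-major axis a_t = (r₁ + r₂)/2 = (62200 + 8520)/2 = 35360 km.
On the circular orbit at r = 62200 km, v_c = √(μ/r) = 2.5315 km/s.
Vis-viva on the transfer ellipse at r = 62200 km gives v_t = √[μ(2/r − 1/a_t)] = 1.2426 km/s.
Δv₁ = |v_t − v_c| = |1.2426 − 2.5315| = 1.289 km/s.

Δv₁ = 1.29 km/s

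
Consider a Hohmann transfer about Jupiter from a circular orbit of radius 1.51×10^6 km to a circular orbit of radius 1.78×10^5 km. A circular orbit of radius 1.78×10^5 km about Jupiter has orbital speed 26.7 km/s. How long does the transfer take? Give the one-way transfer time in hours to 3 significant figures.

t = 60.1 hours

From the circular-orbit relation v² = μ/r at r = 1.78×10^5 km: μ = v²r = (26.7)² × 1.78×10^5 = 1.26894×10^8 km³/s².
The Hohmann ellipse has a_t = (r₁ + r₂)/2 = 8.440×10^5 km.
By Kepler's third law the transfer-orbit period is T = 2π√(a_t³/μ), so t = T/2 = 2.162×10^5 s.
Converting: 2.162×10^5 s ÷ 3600 s/hour = 60.1 hours.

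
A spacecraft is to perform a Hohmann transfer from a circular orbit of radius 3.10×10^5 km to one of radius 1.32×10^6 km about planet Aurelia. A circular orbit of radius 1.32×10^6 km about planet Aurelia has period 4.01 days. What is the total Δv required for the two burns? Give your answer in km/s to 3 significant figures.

From Kepler's third law T² = 4π²r³/μ at r = 1.32×10^6 km, T = 4.01 days = 4.01 × 86400 s = 3.46464×10^5 s: μ = 4π²r³/T² = 7.56424×10^8 km³/s².
Semi-major axis of the transfer orbit: a_t = (3.100×10^5 + 1.320×10^6)/2 = 8.150×10^5 km.
Circular speed at r₁: v₁ = √(μ/r₁) = √(7.56424×10^8/3.100×10^5) = 49.397 km/s.
On the transfer ellipse at r₁, v² = μ(2/r − 1/a) gives v_p = √[μ(2/r₁ − 1/a_t)] = 62.865 km/s.
First burn Δv₁ = |v_p − v₁| = 13.468 km/s.
Circular speed at r₂: v₂ = √(μ/r₂) = 23.9384 km/s.
Transfer-orbit speed at r₂: v_a = √[μ(2/r₂ − 1/a_t)] = 14.7638 km/s.
Second burn Δv₂ = |v₂ − v_a| = 9.1746 km/s.
Total Δv = Δv₁ + Δv₂ = 22.64 km/s.

Δv = 22.6 km/s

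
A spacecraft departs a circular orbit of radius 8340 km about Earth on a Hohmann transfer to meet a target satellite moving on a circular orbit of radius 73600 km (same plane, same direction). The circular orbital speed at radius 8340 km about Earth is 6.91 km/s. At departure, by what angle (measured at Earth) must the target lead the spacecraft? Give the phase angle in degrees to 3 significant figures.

From the circular-orbit relation v² = μ/r at r = 8340 km: μ = v²r = (6.91)² × 8340 = 3.98219×10^5 km³/s².
Semi-major axis of the transfer orbit: a_t = (8340 + 73600)/2 = 40970 km.
The half-period of the transfer ellipse is t = π√(a_t³/μ) = 41285 s.
The target's mean motion on its circular orbit is ω₂ = √(μ/r₂³) = 3.1604×10^-5 rad/s.
Angle swept by the target during transfer: ω₂·t = 1.3048 rad = 74.76°.
The spacecraft traverses 180° on the transfer ellipse, so the target must lead by 180° − 74.76° = 105°.

φ = 105°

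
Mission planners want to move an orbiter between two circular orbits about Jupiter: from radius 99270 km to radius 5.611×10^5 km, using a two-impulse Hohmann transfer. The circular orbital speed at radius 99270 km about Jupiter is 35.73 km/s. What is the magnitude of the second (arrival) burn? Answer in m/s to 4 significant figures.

From the circular-orbit relation v² = μ/r at r = 99270 km: μ = v²r = (35.73)² × 99270 = 1.26731×10^8 km³/s².
Transfer-ellipse semi-major axis a_t = (r₁ + r₂)/2 = (99270 + 5.611×10^5)/2 = 3.30185×10^5 km.
Circular speed at r = 5.611×10^5 km: v_c = √(μ/r) = 15.0287 km/s.
Transfer-orbit speed at the same r (vis-viva, a = a_t): v_t = √[μ(2/r − 1/a_t)] = 8.24047 km/s.
Δv₂ = |v_t − v_c| = |8.24047 − 15.0287| = 6.788 km/s.

Δv₂ = 6788 m/s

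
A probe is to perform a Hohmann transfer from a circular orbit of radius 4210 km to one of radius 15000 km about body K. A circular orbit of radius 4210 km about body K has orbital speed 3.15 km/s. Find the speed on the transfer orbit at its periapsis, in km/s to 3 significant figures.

v = 3.94 km/s

From the circular-orbit relation v² = μ/r at r = 4210 km: μ = v²r = (3.15)² × 4210 = 41773.7 km³/s².
The Hohmann ellipse has a_t = (r₁ + r₂)/2 = 9605 km.
The periapsis of the transfer ellipse is at r = 4210 km.
Vis-viva: v = √[μ(2/r − 1/a_t)] = √[41773.7 × (2/4210 − 1/9605)] = 3.936 km/s.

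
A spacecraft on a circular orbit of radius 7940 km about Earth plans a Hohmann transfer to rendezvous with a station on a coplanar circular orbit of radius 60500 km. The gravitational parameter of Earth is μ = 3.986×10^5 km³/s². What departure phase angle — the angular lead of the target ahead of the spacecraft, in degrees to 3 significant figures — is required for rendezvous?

Transfer-ellipse semi-major axis a_t = (r₁ + r₂)/2 = (7940 + 60500)/2 = 34220 km.
The half-period of the transfer ellipse is t = π√(a_t³/μ) = 31499 s.
Target angular speed ω₂ = √(μ/r₂³) = 4.2426×10^-5 rad/s.
Angle swept by the target during transfer: ω₂·t = 1.3364 rad = 76.57°.
Arrival is 180° from departure on the ellipse, so φ = 180° − 76.57° = 103°.

φ = 103°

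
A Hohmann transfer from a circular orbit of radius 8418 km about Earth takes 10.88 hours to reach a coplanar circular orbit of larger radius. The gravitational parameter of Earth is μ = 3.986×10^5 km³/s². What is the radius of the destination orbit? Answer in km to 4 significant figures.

Transfer time t = 10.88 hours = 39168 s, and t = π√(a_t³/μ).
So a_t = (μ t²/π²)^(1/3) = (3.986×10^5 × (39168)² / π²)^(1/3) = 39570 km.
Since a_t = (r₁ + r₂)/2, r₂ = 2a_t − r₁ = 2×39570 − 8418 = 70722 km.

r₂ = 70720 km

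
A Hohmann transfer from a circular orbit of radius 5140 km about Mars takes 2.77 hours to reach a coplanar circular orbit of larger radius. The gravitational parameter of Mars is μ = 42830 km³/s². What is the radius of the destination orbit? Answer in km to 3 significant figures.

Transfer time t = 2.77 hours = 9972 s, and t = π√(a_t³/μ).
So a_t = (μ t²/π²)^(1/3) = (42830 × (9972)² / π²)^(1/3) = 7556.8 km.
Since a_t = (r₁ + r₂)/2, r₂ = 2a_t − r₁ = 2×7556.8 − 5140 = 9973.6 km.

r₂ = 9970 km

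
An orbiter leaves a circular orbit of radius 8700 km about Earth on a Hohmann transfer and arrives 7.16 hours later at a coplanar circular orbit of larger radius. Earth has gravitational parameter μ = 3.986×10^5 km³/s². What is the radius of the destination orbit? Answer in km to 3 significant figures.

Transfer time t = 7.16 hours = 25776 s, and t = π√(a_t³/μ).
So a_t = (μ t²/π²)^(1/3) = (3.986×10^5 × (25776)² / π²)^(1/3) = 29938 km.
Since a_t = (r₁ + r₂)/2, r₂ = 2a_t − r₁ = 2×29938 − 8700 = 51176 km.

r₂ = 51200 km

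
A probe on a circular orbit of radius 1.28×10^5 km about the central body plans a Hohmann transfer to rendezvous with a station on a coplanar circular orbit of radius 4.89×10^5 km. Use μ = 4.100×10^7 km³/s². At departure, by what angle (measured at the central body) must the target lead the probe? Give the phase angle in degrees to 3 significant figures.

φ = 89.8°

The Hohmann ellipse has a_t = (r₁ + r₂)/2 = 3.085×10^5 km.
Transfer time t = π√(a_t³/μ) = 84070 s.
Target angular speed ω₂ = √(μ/r₂³) = 1.8725×10^-5 rad/s.
Angle swept by the target during transfer: ω₂·t = 1.5742 rad = 90.20°.
The probe traverses 180° on the transfer ellipse, so the target must lead by 180° − 90.20° = 89.8°.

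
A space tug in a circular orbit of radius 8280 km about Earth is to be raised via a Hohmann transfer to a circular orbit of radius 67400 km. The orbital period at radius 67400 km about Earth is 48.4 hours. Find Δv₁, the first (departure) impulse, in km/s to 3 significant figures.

From Kepler's third law T² = 4π²r³/μ at r = 67400 km, T = 48.4 hours = 48.4 × 3600 s = 1.7424×10^5 s: μ = 4π²r³/T² = 3.98147×10^5 km³/s².
Transfer-ellipse semi-major axis a_t = (r₁ + r₂)/2 = (8280 + 67400)/2 = 37840 km.
On the circular orbit at r = 8280 km, v_c = √(μ/r) = 6.9344 km/s.
Vis-viva on the transfer ellipse at r = 8280 km gives v_t = √[μ(2/r − 1/a_t)] = 9.2547 km/s.
Δv₁ = |v_t − v_c| = |9.2547 − 6.9344| = 2.320 km/s.

Δv₁ = 2.32 km/s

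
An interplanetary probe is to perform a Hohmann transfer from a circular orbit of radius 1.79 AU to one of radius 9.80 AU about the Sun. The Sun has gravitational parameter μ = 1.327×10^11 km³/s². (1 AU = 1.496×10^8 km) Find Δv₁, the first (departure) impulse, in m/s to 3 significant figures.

In km: r₁ = 1.79 × 1.496×10^8 = 2.67784×10^8 km; r₂ = 9.80 × 1.496×10^8 = 1.46608×10^9 km.
Semi-major axis of the transfer orbit: a_t = (2.67784×10^8 + 1.46608×10^9)/2 = 8.66932×10^8 km.
On the circular orbit at r = 2.67784×10^8 km, v_c = √(μ/r) = 22.261 km/s.
Transfer-orbit speed at the same r (vis-viva, a = a_t): v_t = √[μ(2/r − 1/a_t)] = 28.949 km/s.
Δv₁ = |v_t − v_c| = |28.949 − 22.261| = 6.688 km/s.

Δv₁ = 6690 m/s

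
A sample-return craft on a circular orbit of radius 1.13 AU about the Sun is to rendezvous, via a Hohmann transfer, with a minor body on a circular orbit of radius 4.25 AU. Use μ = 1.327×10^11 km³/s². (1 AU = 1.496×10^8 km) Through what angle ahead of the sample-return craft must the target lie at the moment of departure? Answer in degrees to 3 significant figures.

In km: r₁ = 1.13 × 1.496×10^8 = 1.69048×10^8 km; r₂ = 4.25 × 1.496×10^8 = 6.358×10^8 km.
Transfer-ellipse semi-major axis a_t = (r₁ + r₂)/2 = (1.69048×10^8 + 6.358×10^8)/2 = 4.02424×10^8 km.
The half-period of the transfer ellipse is t = π√(a_t³/μ) = 6.962×10^7 s.
The target's mean motion on its circular orbit is ω₂ = √(μ/r₂³) = 2.272×10^-8 rad/s.
Angle swept by the target during transfer: ω₂·t = 1.582 rad = 90.64°.
The sample-return craft traverses 180° on the transfer ellipse, so the target must lead by 180° − 90.64° = 89.4°.

φ = 89.4°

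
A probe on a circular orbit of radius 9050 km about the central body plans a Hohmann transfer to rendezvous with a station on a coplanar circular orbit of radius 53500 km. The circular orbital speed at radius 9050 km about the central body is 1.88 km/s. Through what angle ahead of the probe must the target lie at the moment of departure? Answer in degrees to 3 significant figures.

φ = 99.5°

From the circular-orbit relation v² = μ/r at r = 9050 km: μ = v²r = (1.88)² × 9050 = 31986.3 km³/s².
Semi-major axis of the transfer orbit: a_t = (9050 + 53500)/2 = 31275 km.
Transfer time t = π√(a_t³/μ) = 97154.7 s.
The target's mean motion on its circular orbit is ω₂ = √(μ/r₂³) = 1.44528×10^-5 rad/s.
Angle swept by the target during transfer: ω₂·t = 1.40416 rad = 80.452°.
Arrival is 180° from departure on the ellipse, so φ = 180° − 80.452° = 99.5°.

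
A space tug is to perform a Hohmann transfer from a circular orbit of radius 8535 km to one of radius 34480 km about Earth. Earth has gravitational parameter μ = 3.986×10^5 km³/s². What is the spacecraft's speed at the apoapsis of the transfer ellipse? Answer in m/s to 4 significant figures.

v = 2142 m/s

The Hohmann ellipse has a_t = (r₁ + r₂)/2 = 21507.5 km.
The apoapsis of the transfer ellipse is at r = 34480 km.
Applying v² = μ(2/r − 1/a_t): v = 2.142 km/s.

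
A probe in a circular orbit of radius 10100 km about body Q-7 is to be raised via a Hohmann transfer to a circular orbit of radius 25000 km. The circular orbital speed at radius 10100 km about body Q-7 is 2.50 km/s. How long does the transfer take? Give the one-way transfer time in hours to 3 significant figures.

From the circular-orbit relation v² = μ/r at r = 10100 km: μ = v²r = (2.50)² × 10100 = 63125.0 km³/s².
Transfer-ellipse semi-major axis a_t = (r₁ + r₂)/2 = (10100 + 25000)/2 = 17550 km.
Half the transfer-orbit period gives t = π√(a_t³/μ) = 29071 s.
Converting: 29071 s ÷ 3600 s/hour = 8.08 hours.

t = 8.08 hours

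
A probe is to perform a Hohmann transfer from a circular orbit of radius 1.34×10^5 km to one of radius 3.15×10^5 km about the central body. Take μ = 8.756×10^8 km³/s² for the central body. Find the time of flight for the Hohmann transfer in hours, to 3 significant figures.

Semi-major axis of the transfer orbit: a_t = (1.340×10^5 + 3.150×10^5)/2 = 2.245×10^5 km.
By Kepler's third law the transfer-orbit period is T = 2π√(a_t³/μ), so t = T/2 = 11290 s.
Converting: 11290 s ÷ 3600 s/hour = 3.14 hours.

t = 3.14 hours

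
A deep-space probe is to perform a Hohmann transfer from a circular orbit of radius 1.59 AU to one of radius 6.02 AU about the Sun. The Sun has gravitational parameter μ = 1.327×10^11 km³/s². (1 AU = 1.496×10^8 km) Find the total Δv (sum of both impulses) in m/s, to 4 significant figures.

Δv = 10380 m/s

In km: r₁ = 1.59 × 1.496×10^8 = 2.37864×10^8 km; r₂ = 6.02 × 1.496×10^8 = 9.00592×10^8 km.
The Hohmann ellipse has a_t = (r₁ + r₂)/2 = 5.69228×10^8 km.
At r₁ the circular-orbit speed is v₁ = √(μ/r₁) = 23.62 km/s.
Transfer-orbit speed at r₁ (vis-viva equation): v_p = √[μ(2/r₁ − 1/a_t)] = 29.71 km/s.
First burn Δv₁ = |v_p − v₁| = 6.090 km/s.
At r₂, v₂ = √(μ/r₂) = 12.139 km/s.
Transfer-orbit speed at r₂: v_a = √[μ(2/r₂ − 1/a_t)] = 7.8468 km/s.
Second burn Δv₂ = |v₂ − v_a| = 4.292 km/s.
Total Δv = Δv₁ + Δv₂ = 10.38 km/s.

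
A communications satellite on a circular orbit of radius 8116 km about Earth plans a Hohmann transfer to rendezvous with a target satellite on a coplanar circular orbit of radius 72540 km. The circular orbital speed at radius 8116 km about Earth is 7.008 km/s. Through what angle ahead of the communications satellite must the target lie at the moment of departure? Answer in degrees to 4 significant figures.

From the circular-orbit relation v² = μ/r at r = 8116 km: μ = v²r = (7.008)² × 8116 = 3.98594×10^5 km³/s².
The Hohmann ellipse has a_t = (r₁ + r₂)/2 = 40328 km.
Transfer time t = π√(a_t³/μ) = 40299.0 s.
Target angular speed ω₂ = √(μ/r₂³) = 3.23146×10^-5 rad/s.
Angle swept by the target during transfer: ω₂·t = 1.3022 rad = 74.61°.
The communications satellite traverses 180° on the transfer ellipse, so the target must lead by 180° − 74.61° = 105.4°.

φ = 105.4°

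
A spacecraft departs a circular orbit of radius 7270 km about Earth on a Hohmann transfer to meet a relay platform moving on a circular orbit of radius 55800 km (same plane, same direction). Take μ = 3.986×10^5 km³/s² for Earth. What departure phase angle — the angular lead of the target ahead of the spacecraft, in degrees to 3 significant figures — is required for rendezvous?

The Hohmann ellipse has a_t = (r₁ + r₂)/2 = 31535 km.
The half-period of the transfer ellipse is t = π√(a_t³/μ) = 27866 s.
Target angular speed ω₂ = √(μ/r₂³) = 4.7898×10^-5 rad/s.
Angle swept by the target during transfer: ω₂·t = 1.3347 rad = 76.47°.
The spacecraft traverses 180° on the transfer ellipse, so the target must lead by 180° − 76.47° = 104°.

φ = 104°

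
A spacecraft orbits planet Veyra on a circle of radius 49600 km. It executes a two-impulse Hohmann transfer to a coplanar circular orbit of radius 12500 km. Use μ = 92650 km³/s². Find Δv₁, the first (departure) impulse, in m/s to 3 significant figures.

Δv₁ = 500 m/s

The Hohmann ellipse has a_t = (r₁ + r₂)/2 = 31050 km.
On the circular orbit at r = 49600 km, v_c = √(μ/r) = 1.36673 km/s.
Vis-viva on the transfer ellipse at r = 49600 km gives v_t = √[μ(2/r − 1/a_t)] = 0.867174 km/s.
Δv₁ = |v_t − v_c| = |0.867174 − 1.36673| = 0.4996 km/s.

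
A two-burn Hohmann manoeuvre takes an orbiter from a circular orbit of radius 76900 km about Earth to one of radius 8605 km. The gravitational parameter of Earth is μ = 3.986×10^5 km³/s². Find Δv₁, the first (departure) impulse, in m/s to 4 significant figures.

Δv₁ = 1255 m/s

Semi-major axis of the transfer orbit: a_t = (76900 + 8605)/2 = 42752.5 km.
Circular speed at r = 76900 km: v_c = √(μ/r) = 2.2767 km/s.
Vis-viva on the transfer ellipse at r = 76900 km gives v_t = √[μ(2/r − 1/a_t)] = 1.0214 km/s.
Δv₁ = |v_t − v_c| = |1.0214 − 2.2767| = 1.255 km/s.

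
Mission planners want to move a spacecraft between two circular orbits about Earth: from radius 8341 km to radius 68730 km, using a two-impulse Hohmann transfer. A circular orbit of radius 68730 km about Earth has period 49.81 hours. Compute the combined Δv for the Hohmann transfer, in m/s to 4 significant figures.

Δv = 3607 m/s

From Kepler's third law T² = 4π²r³/μ at r = 68730 km, T = 49.81 hours = 49.81 × 3600 s = 1.79316×10^5 s: μ = 4π²r³/T² = 3.98621×10^5 km³/s².
The Hohmann ellipse has a_t = (r₁ + r₂)/2 = 38535.5 km.
At r₁ the circular-orbit speed is v₁ = √(μ/r₁) = 6.913 km/s.
On the transfer ellipse at r₁, v² = μ(2/r − 1/a) gives v_p = √[μ(2/r₁ − 1/a_t)] = 9.232 km/s.
First burn Δv₁ = |v_p − v₁| = 2.319 km/s.
Circular speed at r₂: v₂ = √(μ/r₂) = 2.408 km/s.
Transfer-orbit speed at r₂: v_a = √[μ(2/r₂ − 1/a_t)] = 1.120 km/s.
Second burn Δv₂ = |v₂ − v_a| = 1.288 km/s.
Total Δv = Δv₁ + Δv₂ = 3.607 km/s.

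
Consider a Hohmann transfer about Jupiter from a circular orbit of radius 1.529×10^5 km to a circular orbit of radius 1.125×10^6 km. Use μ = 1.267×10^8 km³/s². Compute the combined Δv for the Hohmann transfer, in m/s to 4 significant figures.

Semi-major axis of the transfer orbit: a_t = (1.529×10^5 + 1.125×10^6)/2 = 6.3895×10^5 km.
Circular speed at r₁: v₁ = √(μ/r₁) = √(1.267×10^8/1.529×10^5) = 28.786 km/s.
Transfer-orbit speed at r₁ (vis-viva): v_p = √[μ(2/r₁ − 1/a_t)] = 38.197 km/s.
First burn Δv₁ = |v_p − v₁| = 9.411 km/s.
Circular speed at r₂: v₂ = √(μ/r₂) = 10.612 km/s.
Transfer-orbit speed at r₂: v_a = √[μ(2/r₂ − 1/a_t)] = 5.1914 km/s.
Second burn Δv₂ = |v₂ − v_a| = 5.421 km/s.
Total Δv = Δv₁ + Δv₂ = 14.83 km/s.

Δv = 14830 m/s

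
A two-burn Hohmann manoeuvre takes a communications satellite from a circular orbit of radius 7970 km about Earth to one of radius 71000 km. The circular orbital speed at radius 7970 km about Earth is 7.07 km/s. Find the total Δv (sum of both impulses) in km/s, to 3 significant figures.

From the circular-orbit relation v² = μ/r at r = 7970 km: μ = v²r = (7.07)² × 7970 = 3.98380×10^5 km³/s².
The Hohmann ellipse has a_t = (r₁ + r₂)/2 = 39485 km.
Circular speed at r₁: v₁ = √(μ/r₁) = √(3.98380×10^5/7970) = 7.0700 km/s.
On the transfer ellipse at r₁, vis-viva gives v_p = √[μ(2/r₁ − 1/a_t)] = 9.4805 km/s.
First burn Δv₁ = |v_p − v₁| = 2.4105 km/s.
At r₂, v₂ = √(μ/r₂) = 2.36875 km/s.
Transfer-orbit speed at r₂: v_a = √[μ(2/r₂ − 1/a_t)] = 1.06422 km/s.
Second burn Δv₂ = |v₂ − v_a| = 1.3045 km/s.
Δv = Δv₁ + Δv₂ = 2.4105 + 1.3045 = 3.715 km/s.

Δv = 3.72 km/s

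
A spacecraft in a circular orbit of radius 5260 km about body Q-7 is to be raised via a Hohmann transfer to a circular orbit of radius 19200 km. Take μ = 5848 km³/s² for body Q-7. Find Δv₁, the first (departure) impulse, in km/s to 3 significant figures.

Transfer-ellipse semi-major axis a_t = (r₁ + r₂)/2 = (5260 + 19200)/2 = 12230 km.
Circular speed at r = 5260 km: v_c = √(μ/r) = 1.0544 km/s.
Transfer-orbit speed at the same r (vis-viva, a = a_t): v_t = √[μ(2/r − 1/a_t)] = 1.3211 km/s.
Δv₁ = |v_t − v_c| = |1.3211 − 1.0544| = 0.2667 km/s.

Δv₁ = 0.267 km/s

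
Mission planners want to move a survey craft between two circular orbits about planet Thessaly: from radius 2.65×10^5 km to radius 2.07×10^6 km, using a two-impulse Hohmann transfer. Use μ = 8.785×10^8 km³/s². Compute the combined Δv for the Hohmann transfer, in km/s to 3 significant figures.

Δv = 29.9 km/s

Semi-major axis of the transfer orbit: a_t = (2.650×10^5 + 2.070×10^6)/2 = 1.1675×10^6 km.
At r₁ the circular-orbit speed is v₁ = √(μ/r₁) = 57.58 km/s.
On the transfer ellipse at r₁, vis-viva gives v_p = √[μ(2/r₁ − 1/a_t)] = 76.67 km/s.
First burn Δv₁ = |v_p − v₁| = 19.09 km/s.
At r₂, v₂ = √(μ/r₂) = 20.601 km/s.
Transfer-orbit speed at r₂: v_a = √[μ(2/r₂ − 1/a_t)] = 9.8148 km/s.
Second burn Δv₂ = |v₂ − v_a| = 10.79 km/s.
Δv = Δv₁ + Δv₂ = 19.09 + 10.79 = 29.88 km/s.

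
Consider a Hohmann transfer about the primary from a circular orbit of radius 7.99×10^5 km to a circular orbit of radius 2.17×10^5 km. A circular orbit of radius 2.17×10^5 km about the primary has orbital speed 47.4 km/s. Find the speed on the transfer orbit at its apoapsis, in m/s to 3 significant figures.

From the circular-orbit relation v² = μ/r at r = 2.17×10^5 km: μ = v²r = (47.4)² × 2.17×10^5 = 4.87547×10^8 km³/s².
Semi-major axis of the transfer orbit: a_t = (7.990×10^5 + 2.170×10^5)/2 = 5.080×10^5 km.
At apoapsis, r = 7.990×10^5 km.
Applying v² = μ(2/r − 1/a_t): v = 16.14 km/s.

v = 16100 m/s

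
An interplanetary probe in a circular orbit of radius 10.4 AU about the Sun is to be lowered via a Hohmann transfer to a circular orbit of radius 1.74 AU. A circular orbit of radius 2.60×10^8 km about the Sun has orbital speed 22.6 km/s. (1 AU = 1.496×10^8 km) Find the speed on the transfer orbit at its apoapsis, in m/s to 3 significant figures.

v = 4950 m/s

From the circular-orbit relation v² = μ/r at r = 2.60×10^8 km: μ = v²r = (22.6)² × 2.60×10^8 = 1.32798×10^11 km³/s².
In km: r₁ = 10.4 × 1.496×10^8 = 1.55584×10^9 km; r₂ = 1.74 × 1.496×10^8 = 2.60304×10^8 km.
The Hohmann ellipse has a_t = (r₁ + r₂)/2 = 9.08072×10^8 km.
At apoapsis, r = 1.55584×10^9 km.
Applying v² = μ(2/r − 1/a_t): v = 4.946 km/s.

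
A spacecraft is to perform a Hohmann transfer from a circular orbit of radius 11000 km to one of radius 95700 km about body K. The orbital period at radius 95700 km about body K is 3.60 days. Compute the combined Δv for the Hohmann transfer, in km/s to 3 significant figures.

From Kepler's third law T² = 4π²r³/μ at r = 95700 km, T = 3.60 days = 3.60 × 86400 s = 3.1104×10^5 s: μ = 4π²r³/T² = 3.57654×10^5 km³/s².
The Hohmann ellipse has a_t = (r₁ + r₂)/2 = 53350 km.
Circular speed at r₁: v₁ = √(μ/r₁) = √(3.57654×10^5/11000) = 5.702 km/s.
Transfer-orbit speed at r₁ (vis-viva): v_p = √[μ(2/r₁ − 1/a_t)] = 7.637 km/s.
First burn Δv₁ = |v_p − v₁| = 1.935 km/s.
Circular speed at r₂: v₂ = √(μ/r₂) = 1.933 km/s.
Transfer-orbit speed at r₂: v_a = √[μ(2/r₂ − 1/a_t)] = 0.8778 km/s.
Second burn Δv₂ = |v₂ − v_a| = 1.055 km/s.
Δv = Δv₁ + Δv₂ = 1.935 + 1.055 = 2.990 km/s.

Δv = 2.99 km/s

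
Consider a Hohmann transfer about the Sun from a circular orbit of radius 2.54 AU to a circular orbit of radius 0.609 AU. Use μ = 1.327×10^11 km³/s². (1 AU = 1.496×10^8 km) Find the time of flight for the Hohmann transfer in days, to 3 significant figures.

In km: r₁ = 2.54 × 1.496×10^8 = 3.79984×10^8 km; r₂ = 0.609 × 1.496×10^8 = 9.11064×10^7 km.
The Hohmann ellipse has a_t = (r₁ + r₂)/2 = 2.355452×10^8 km.
By Kepler's third law the transfer-orbit period is T = 2π√(a_t³/μ), so t = T/2 = 3.118×10^7 s.
Converting: 3.118×10^7 s ÷ 86400 s/day = 361 days.

t = 361 days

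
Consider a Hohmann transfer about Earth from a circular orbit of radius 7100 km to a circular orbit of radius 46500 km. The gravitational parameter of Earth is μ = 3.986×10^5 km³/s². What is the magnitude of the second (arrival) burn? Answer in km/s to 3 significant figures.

Δv₂ = 1.42 km/s

Transfer-ellipse semi-major axis a_t = (r₁ + r₂)/2 = (7100 + 46500)/2 = 26800 km.
On the circular orbit at r = 46500 km, v_c = √(μ/r) = 2.928 km/s.
Transfer-orbit speed at the same r (vis-viva, a = a_t): v_t = √[μ(2/r − 1/a_t)] = 1.507 km/s.
Δv₂ = |v_t − v_c| = |1.507 − 2.928| = 1.421 km/s.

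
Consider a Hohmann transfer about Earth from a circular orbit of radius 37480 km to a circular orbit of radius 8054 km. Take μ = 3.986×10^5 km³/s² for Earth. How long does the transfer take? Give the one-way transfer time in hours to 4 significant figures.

Semi-major axis of the transfer orbit: a_t = (37480 + 8054)/2 = 22767 km.
Half the transfer-orbit period gives t = π√(a_t³/μ) = 17094 s.
Converting: 17094 s ÷ 3600 s/hour = 4.748 hours.

t = 4.748 hours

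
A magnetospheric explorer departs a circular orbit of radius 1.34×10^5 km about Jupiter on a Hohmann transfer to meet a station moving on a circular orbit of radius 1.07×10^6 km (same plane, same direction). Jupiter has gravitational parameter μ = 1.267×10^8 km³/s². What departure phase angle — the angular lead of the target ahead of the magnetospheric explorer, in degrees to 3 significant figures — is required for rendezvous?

φ = 104°

The Hohmann ellipse has a_t = (r₁ + r₂)/2 = 6.020×10^5 km.
Transfer time t = π√(a_t³/μ) = 1.3036×10^5 s.
The target's mean motion on its circular orbit is ω₂ = √(μ/r₂³) = 1.0170×10^-5 rad/s.
Angle swept by the target during transfer: ω₂·t = 1.3258 rad = 75.96°.
The magnetospheric explorer traverses 180° on the transfer ellipse, so the target must lead by 180° − 75.96° = 104°.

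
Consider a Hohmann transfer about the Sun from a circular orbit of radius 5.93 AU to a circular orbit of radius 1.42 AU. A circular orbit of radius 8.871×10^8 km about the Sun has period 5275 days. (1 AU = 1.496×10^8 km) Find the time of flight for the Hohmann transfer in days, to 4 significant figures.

From Kepler's third law T² = 4π²r³/μ at r = 8.871×10^8 km, T = 5275 days = 5275 × 86400 s = 4.5576×10^8 s: μ = 4π²r³/T² = 1.32680×10^11 km³/s².
In km: r₁ = 5.93 × 1.496×10^8 = 8.87128×10^8 km; r₂ = 1.42 × 1.496×10^8 = 2.12432×10^8 km.
The Hohmann ellipse has a_t = (r₁ + r₂)/2 = 5.4978×10^8 km.
By Kepler's third law the transfer-orbit period is T = 2π√(a_t³/μ), so t = T/2 = 1.112×10^8 s.
Converting: 1.112×10^8 s ÷ 86400 s/day = 1287 days.

t = 1287 days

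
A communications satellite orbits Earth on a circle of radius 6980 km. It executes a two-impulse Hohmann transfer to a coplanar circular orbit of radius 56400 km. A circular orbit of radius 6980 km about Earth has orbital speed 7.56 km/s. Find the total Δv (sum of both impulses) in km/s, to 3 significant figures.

Δv = 3.94 km/s

From the circular-orbit relation v² = μ/r at r = 6980 km: μ = v²r = (7.56)² × 6980 = 3.98932×10^5 km³/s².
Semi-major axis of the transfer orbit: a_t = (6980 + 56400)/2 = 31690 km.
Circular speed at r₁: v₁ = √(μ/r₁) = √(3.98932×10^5/6980) = 7.5600 km/s.
On the transfer ellipse at r₁, v² = μ(2/r − 1/a) gives v_p = √[μ(2/r₁ − 1/a_t)] = 10.086 km/s.
First burn Δv₁ = |v_p − v₁| = 2.526 km/s.
At r₂, v₂ = √(μ/r₂) = 2.6596 km/s.
Transfer-orbit speed at r₂: v_a = √[μ(2/r₂ − 1/a_t)] = 1.2482 km/s.
Second burn Δv₂ = |v₂ − v_a| = 1.411 km/s.
Total Δv = Δv₁ + Δv₂ = 3.937 km/s.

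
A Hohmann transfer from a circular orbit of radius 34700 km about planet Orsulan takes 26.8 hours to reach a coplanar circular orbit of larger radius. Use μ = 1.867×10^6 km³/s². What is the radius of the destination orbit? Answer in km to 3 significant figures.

r₂ = 2.07×10^5 km

Transfer time t = 26.8 hours = 96480 s, and t = π√(a_t³/μ).
So a_t = (μ t²/π²)^(1/3) = (1.867×10^6 × (96480)² / π²)^(1/3) = 1.2076×10^5 km.
Since a_t = (r₁ + r₂)/2, r₂ = 2a_t − r₁ = 2×1.2076×10^5 − 34700 = 2.0682×10^5 km.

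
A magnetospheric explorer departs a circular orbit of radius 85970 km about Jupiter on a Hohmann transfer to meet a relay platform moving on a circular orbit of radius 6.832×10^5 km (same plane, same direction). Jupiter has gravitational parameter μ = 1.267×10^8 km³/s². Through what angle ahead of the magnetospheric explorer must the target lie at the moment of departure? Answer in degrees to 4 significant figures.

φ = 104.0°

Semi-major axis of the transfer orbit: a_t = (85970 + 6.832×10^5)/2 = 3.84585×10^5 km.
Transfer time t = π√(a_t³/μ) = 66565.6 s.
Target angular speed ω₂ = √(μ/r₂³) = 1.99327×10^-5 rad/s.
Angle swept by the target during transfer: ω₂·t = 1.3268 rad = 76.02°.
The magnetospheric explorer traverses 180° on the transfer ellipse, so the target must lead by 180° − 76.02° = 104.0°.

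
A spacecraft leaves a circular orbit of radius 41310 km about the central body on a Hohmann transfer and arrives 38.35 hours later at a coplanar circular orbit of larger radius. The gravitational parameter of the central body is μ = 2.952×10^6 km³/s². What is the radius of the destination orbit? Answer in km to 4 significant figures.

r₂ = 3.160×10^5 km

Transfer time t = 38.35 hours = 1.3806×10^5 s, and t = π√(a_t³/μ).
So a_t = (μ t²/π²)^(1/3) = (2.952×10^6 × (1.3806×10^5)² / π²)^(1/3) = 1.7864×10^5 km.
Since a_t = (r₁ + r₂)/2, r₂ = 2a_t − r₁ = 2×1.7864×10^5 − 41310 = 3.1597×10^5 km.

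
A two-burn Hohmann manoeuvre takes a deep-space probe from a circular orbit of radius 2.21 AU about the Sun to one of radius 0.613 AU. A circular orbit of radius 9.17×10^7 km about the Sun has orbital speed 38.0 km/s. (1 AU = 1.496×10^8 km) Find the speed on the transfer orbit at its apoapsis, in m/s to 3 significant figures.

v = 13200 m/s

From the circular-orbit relation v² = μ/r at r = 9.17×10^7 km: μ = v²r = (38.0)² × 9.17×10^7 = 1.32415×10^11 km³/s².
In km: r₁ = 2.21 × 1.496×10^8 = 3.30616×10^8 km; r₂ = 0.613 × 1.496×10^8 = 9.17048×10^7 km.
The Hohmann ellipse has a_t = (r₁ + r₂)/2 = 2.111604×10^8 km.
At apoapsis, r = 3.30616×10^8 km.
Vis-viva: v = √[μ(2/r − 1/a_t)] = √[1.32415×10^11 × (2/3.30616×10^8 − 1/2.111604×10^8)] = 13.19 km/s.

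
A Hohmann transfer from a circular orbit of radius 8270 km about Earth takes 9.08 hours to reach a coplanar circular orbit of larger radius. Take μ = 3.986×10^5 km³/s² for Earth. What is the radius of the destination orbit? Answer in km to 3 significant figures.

Transfer time t = 9.08 hours = 32688 s, and t = π√(a_t³/μ).
So a_t = (μ t²/π²)^(1/3) = (3.986×10^5 × (32688)² / π²)^(1/3) = 35076 km.
Since a_t = (r₁ + r₂)/2, r₂ = 2a_t − r₁ = 2×35076 − 8270 = 61882 km.

r₂ = 61900 km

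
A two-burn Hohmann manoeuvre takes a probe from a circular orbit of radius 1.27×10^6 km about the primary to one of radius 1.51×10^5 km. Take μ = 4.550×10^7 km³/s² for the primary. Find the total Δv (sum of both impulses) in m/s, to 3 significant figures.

Δv = 9080 m/s

Transfer-ellipse semi-major axis a_t = (r₁ + r₂)/2 = (1.270×10^6 + 1.510×10^5)/2 = 7.105×10^5 km.
At r₁ the circular-orbit speed is v₁ = √(μ/r₁) = 5.9855 km/s.
Transfer-orbit speed at r₁ (v² = μ(2/r − 1/a)): v_a = √[μ(2/r₁ − 1/a_t)] = 2.7594 km/s.
First burn Δv₁ = |v_a − v₁| = 3.226 km/s.
Circular speed at r₂: v₂ = √(μ/r₂) = 17.359 km/s.
Transfer-orbit speed at r₂: v_p = √[μ(2/r₂ − 1/a_t)] = 23.208 km/s.
Second burn Δv₂ = |v₂ − v_p| = 5.849 km/s.
Total Δv = Δv₁ + Δv₂ = 9.075 km/s.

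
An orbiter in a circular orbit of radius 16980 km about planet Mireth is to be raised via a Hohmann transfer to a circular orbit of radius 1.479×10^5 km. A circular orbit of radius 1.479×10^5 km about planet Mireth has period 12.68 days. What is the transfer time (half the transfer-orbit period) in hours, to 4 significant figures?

From Kepler's third law T² = 4π²r³/μ at r = 1.479×10^5 km, T = 12.68 days = 12.68 × 86400 s = 1.095552×10^6 s: μ = 4π²r³/T² = 1.06414×10^5 km³/s².
Transfer-ellipse semi-major axis a_t = (r₁ + r₂)/2 = (16980 + 1.479×10^5)/2 = 82440 km.
Half the transfer-orbit period gives t = π√(a_t³/μ) = 2.2796×10^5 s.
Converting: 2.2796×10^5 s ÷ 3600 s/hour = 63.32 hours.

t = 63.32 hours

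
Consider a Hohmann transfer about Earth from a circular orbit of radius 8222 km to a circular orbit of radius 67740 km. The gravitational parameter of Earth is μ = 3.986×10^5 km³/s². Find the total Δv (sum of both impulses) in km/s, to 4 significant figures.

The Hohmann ellipse has a_t = (r₁ + r₂)/2 = 37981 km.
At r₁ the circular-orbit speed is v₁ = √(μ/r₁) = 6.963 km/s.
Transfer-orbit speed at r₁ (vis-viva): v_p = √[μ(2/r₁ − 1/a_t)] = 9.299 km/s.
First burn Δv₁ = |v_p − v₁| = 2.336 km/s.
At r₂, v₂ = √(μ/r₂) = 2.426 km/s.
Transfer-orbit speed at r₂: v_a = √[μ(2/r₂ − 1/a_t)] = 1.129 km/s.
Second burn Δv₂ = |v₂ − v_a| = 1.297 km/s.
Total Δv = Δv₁ + Δv₂ = 3.633 km/s.

Δv = 3.633 km/s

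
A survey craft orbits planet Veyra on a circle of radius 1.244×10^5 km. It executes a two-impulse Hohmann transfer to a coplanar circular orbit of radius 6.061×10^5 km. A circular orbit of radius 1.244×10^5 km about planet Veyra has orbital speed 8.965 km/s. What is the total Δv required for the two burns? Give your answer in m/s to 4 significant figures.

Δv = 4275 m/s

From the circular-orbit relation v² = μ/r at r = 1.244×10^5 km: μ = v²r = (8.965)² × 1.244×10^5 = 9.99818×10^6 km³/s².
The Hohmann ellipse has a_t = (r₁ + r₂)/2 = 3.6525×10^5 km.
Circular speed at r₁: v₁ = √(μ/r₁) = √(9.99818×10^6/1.244×10^5) = 8.9650 km/s.
On the transfer ellipse at r₁, v² = μ(2/r − 1/a) gives v_p = √[μ(2/r₁ − 1/a_t)] = 11.549 km/s.
First burn Δv₁ = |v_p − v₁| = 2.584 km/s.
At r₂, v₂ = √(μ/r₂) = 4.0615 km/s.
Transfer-orbit speed at r₂: v_a = √[μ(2/r₂ − 1/a_t)] = 2.3703 km/s.
Second burn Δv₂ = |v₂ − v_a| = 1.691 km/s.
Δv = Δv₁ + Δv₂ = 2.584 + 1.691 = 4.275 km/s.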